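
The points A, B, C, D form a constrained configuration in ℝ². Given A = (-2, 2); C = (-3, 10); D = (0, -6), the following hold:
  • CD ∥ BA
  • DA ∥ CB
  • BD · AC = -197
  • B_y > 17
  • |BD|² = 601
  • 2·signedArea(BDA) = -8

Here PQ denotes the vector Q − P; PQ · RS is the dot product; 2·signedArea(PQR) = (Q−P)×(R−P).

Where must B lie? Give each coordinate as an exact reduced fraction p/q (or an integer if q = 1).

1. B_x = -5  [CD ∥ BA ∩ DA ∥ CB]
2. B_y = 18  [CD ∥ BA ∩ DA ∥ CB]
   → B = (-5, 18)

B = (-5, 18)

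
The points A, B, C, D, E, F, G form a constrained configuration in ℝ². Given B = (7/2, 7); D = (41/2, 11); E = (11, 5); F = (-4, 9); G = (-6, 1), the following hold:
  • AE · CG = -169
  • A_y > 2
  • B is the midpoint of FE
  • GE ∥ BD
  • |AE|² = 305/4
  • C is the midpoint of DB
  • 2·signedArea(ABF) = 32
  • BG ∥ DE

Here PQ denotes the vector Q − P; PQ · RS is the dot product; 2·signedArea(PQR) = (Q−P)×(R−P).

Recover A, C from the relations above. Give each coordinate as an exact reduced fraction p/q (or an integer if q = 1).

1. A_x = 5/2  [line -2·x + -15/2·y + 55/2 = 0 ∩ |AE|² = 305/4]
2. A_y = 3  [line -2·x + -15/2·y + 55/2 = 0 ∩ |AE|² = 305/4]
   → A = (5/2, 3)
3. C_x = 12  [AE · CG = -169 ∩ C is the midpoint of DB]
4. C_y = 9  [AE · CG = -169 ∩ C is the midpoint of DB]
   → C = (12, 9)

A = (5/2, 3)
C = (12, 9)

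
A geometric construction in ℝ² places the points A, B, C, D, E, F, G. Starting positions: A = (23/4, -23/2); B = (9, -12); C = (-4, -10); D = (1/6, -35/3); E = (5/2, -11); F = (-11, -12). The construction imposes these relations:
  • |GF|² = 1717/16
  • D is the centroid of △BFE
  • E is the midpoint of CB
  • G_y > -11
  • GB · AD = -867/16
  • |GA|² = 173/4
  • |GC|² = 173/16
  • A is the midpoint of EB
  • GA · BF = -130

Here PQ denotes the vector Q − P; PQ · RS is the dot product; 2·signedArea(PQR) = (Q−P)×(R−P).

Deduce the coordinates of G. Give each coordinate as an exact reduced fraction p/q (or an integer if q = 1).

1. G_x = -3/4  [GB · AD = -867/16 ∩ GA · BF = -130]
2. G_y = -21/2  [GB · AD = -867/16 ∩ GA · BF = -130]
   → G = (-3/4, -21/2)

G = (-3/4, -21/2)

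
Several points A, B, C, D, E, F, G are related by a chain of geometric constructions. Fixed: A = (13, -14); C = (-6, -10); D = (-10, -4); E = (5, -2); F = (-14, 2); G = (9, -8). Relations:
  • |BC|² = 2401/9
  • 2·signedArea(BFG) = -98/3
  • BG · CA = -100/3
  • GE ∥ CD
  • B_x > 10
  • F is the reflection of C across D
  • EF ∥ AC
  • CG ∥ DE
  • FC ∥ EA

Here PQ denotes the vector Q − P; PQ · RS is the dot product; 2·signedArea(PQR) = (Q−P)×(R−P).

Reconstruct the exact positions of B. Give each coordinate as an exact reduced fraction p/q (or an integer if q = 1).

B = (31/3, -10)

1. B_x = 31/3  [BG · CA = -100/3 ∩ 2·signedArea(BFG) = -98/3]
2. B_y = -10  [BG · CA = -100/3 ∩ 2·signedArea(BFG) = -98/3]
   → B = (31/3, -10)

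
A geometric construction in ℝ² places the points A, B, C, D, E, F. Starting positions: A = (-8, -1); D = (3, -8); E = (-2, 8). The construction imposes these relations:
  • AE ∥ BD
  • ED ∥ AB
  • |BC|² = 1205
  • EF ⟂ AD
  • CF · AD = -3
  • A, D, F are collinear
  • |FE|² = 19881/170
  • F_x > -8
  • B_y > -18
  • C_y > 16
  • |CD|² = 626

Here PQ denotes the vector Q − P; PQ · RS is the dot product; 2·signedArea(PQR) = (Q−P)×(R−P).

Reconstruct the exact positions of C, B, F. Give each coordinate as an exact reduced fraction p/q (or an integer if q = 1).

1. B_x = -3  [AE ∥ BD ∩ ED ∥ AB]
2. B_y = -17  [AE ∥ BD ∩ ED ∥ AB]
   → B = (-3, -17)
3. F_x = -1327/170  [A, D, F are collinear ∩ EF ⟂ AD]
4. F_y = -191/170  [A, D, F are collinear ∩ EF ⟂ AD]
   → F = (-1327/170, -191/170)
5. C_x = 4  [line -11·x + 7·y + -75 = 0 ∩ |CD|² = 626]
6. C_y = 17  [line -11·x + 7·y + -75 = 0 ∩ |CD|² = 626]
   → C = (4, 17)

B = (-3, -17)
C = (4, 17)
F = (-1327/170, -191/170)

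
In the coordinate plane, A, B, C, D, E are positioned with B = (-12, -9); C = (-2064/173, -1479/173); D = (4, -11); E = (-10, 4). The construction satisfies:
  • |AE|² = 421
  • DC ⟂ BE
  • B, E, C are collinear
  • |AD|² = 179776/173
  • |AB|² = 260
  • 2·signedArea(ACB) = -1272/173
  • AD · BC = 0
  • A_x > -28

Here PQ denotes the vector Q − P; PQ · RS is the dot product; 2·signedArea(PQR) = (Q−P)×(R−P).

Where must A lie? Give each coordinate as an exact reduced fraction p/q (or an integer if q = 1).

1. A_x = -4820/173  [AD · BC = 0 ∩ 2·signedArea(ACB) = -1272/173]
2. A_y = -1055/173  [AD · BC = 0 ∩ 2·signedArea(ACB) = -1272/173]
   → A = (-4820/173, -1055/173)

A = (-4820/173, -1055/173)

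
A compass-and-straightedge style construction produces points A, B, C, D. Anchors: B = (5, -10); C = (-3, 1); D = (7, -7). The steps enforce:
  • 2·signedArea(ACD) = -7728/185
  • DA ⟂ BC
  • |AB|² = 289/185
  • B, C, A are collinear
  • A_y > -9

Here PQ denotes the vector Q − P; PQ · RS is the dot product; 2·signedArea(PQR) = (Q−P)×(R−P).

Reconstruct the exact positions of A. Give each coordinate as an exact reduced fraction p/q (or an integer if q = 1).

A = (789/185, -1663/185)

1. A_x = 789/185  [B, C, A are collinear ∩ DA ⟂ BC]
2. A_y = -1663/185  [B, C, A are collinear ∩ DA ⟂ BC]
   → A = (789/185, -1663/185)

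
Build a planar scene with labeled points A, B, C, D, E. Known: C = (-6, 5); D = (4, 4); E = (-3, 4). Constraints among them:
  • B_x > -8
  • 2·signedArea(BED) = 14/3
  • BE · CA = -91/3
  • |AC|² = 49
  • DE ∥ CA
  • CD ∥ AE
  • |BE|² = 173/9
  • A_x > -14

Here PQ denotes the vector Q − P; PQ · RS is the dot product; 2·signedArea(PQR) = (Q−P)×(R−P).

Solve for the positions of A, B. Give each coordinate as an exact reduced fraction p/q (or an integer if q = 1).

1. A_x = -13  [CD ∥ AE ∩ DE ∥ CA]
2. A_y = 5  [CD ∥ AE ∩ DE ∥ CA]
   → A = (-13, 5)
3. B_x = -22/3  [BE · CA = -91/3 ∩ 2·signedArea(BED) = 14/3]
4. B_y = 14/3  [BE · CA = -91/3 ∩ 2·signedArea(BED) = 14/3]
   → B = (-22/3, 14/3)

A = (-13, 5)
B = (-22/3, 14/3)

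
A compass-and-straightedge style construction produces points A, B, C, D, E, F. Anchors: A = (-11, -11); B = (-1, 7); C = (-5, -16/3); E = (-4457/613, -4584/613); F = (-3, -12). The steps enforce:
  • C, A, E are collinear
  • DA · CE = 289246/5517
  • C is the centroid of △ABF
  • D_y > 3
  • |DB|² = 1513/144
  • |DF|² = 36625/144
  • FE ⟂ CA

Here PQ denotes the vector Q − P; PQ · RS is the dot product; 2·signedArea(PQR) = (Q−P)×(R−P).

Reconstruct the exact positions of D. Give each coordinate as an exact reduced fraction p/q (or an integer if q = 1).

1. D_x = -2  [line 1392/613·x + 3944/1839·y + -21286/5517 = 0 ∩ |DF|² = 36625/144]
2. D_y = 47/12  [line 1392/613·x + 3944/1839·y + -21286/5517 = 0 ∩ |DF|² = 36625/144]
   → D = (-2, 47/12)

D = (-2, 47/12)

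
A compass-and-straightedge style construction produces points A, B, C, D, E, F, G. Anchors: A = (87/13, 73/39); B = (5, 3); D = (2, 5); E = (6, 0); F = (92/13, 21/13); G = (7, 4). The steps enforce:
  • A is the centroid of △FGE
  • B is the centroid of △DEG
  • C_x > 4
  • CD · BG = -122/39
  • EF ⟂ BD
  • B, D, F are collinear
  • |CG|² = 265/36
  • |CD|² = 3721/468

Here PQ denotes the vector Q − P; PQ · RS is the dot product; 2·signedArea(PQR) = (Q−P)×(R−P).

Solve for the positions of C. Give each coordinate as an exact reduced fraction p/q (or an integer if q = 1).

C = (113/26, 134/39)

1. C_x = 113/26  [line -2·x + -1·y + 473/39 = 0 ∩ |CD|² = 3721/468]
2. C_y = 134/39  [line -2·x + -1·y + 473/39 = 0 ∩ |CD|² = 3721/468]
   → C = (113/26, 134/39)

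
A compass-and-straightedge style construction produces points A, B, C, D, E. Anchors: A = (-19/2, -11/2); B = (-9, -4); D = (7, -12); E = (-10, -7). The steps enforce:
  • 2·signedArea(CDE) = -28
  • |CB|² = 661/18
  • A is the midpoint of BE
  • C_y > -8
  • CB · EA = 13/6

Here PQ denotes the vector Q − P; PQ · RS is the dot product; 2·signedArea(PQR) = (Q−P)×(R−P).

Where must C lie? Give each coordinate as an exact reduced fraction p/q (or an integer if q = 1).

1. C_x = -23/6  [CB · EA = 13/6 ∩ 2·signedArea(CDE) = -28]
2. C_y = -43/6  [CB · EA = 13/6 ∩ 2·signedArea(CDE) = -28]
   → C = (-23/6, -43/6)

C = (-23/6, -43/6)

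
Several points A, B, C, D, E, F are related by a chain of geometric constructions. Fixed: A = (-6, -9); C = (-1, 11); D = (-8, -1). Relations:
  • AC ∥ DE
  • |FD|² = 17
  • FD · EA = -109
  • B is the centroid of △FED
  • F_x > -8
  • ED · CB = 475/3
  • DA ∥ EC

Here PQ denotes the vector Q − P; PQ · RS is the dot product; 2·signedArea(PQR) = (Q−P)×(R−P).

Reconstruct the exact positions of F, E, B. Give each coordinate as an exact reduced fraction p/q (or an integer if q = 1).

B = (-6, 13/3)
E = (-3, 19)
F = (-7, -5)

1. E_x = -3  [DA ∥ EC ∩ AC ∥ DE]
2. E_y = 19  [DA ∥ EC ∩ AC ∥ DE]
   → E = (-3, 19)
3. F_x = -7  [line 3·x + 28·y + 161 = 0 ∩ |FD|² = 17]
4. F_y = -5  [line 3·x + 28·y + 161 = 0 ∩ |FD|² = 17]
   → F = (-7, -5)
5. B_x = -6  [B is the centroid of △FED]
6. B_y = 13/3  [B is the centroid of △FED]
   → B = (-6, 13/3)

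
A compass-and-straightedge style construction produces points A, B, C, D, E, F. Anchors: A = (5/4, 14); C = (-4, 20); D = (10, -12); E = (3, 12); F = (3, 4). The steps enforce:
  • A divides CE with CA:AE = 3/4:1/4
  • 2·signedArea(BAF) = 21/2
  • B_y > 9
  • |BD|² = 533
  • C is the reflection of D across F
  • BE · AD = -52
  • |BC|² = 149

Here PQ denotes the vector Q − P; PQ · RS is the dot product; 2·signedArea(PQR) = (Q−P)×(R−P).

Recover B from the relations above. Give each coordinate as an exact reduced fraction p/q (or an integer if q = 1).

1. B_x = 3  [BE · AD = -52 ∩ 2·signedArea(BAF) = 21/2]
2. B_y = 10  [BE · AD = -52 ∩ 2·signedArea(BAF) = 21/2]
   → B = (3, 10)

B = (3, 10)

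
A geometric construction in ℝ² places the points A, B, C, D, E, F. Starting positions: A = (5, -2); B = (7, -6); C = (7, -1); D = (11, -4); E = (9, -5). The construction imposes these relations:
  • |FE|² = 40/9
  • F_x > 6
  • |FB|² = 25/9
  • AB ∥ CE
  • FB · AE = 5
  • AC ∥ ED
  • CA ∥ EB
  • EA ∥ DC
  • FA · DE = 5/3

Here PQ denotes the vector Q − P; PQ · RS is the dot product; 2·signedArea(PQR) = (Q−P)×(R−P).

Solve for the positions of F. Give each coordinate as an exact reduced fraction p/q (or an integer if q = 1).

F = (7, -13/3)

1. F_x = 7  [FA · DE = 5/3 ∩ FB · AE = 5]
2. F_y = -13/3  [FA · DE = 5/3 ∩ FB · AE = 5]
   → F = (7, -13/3)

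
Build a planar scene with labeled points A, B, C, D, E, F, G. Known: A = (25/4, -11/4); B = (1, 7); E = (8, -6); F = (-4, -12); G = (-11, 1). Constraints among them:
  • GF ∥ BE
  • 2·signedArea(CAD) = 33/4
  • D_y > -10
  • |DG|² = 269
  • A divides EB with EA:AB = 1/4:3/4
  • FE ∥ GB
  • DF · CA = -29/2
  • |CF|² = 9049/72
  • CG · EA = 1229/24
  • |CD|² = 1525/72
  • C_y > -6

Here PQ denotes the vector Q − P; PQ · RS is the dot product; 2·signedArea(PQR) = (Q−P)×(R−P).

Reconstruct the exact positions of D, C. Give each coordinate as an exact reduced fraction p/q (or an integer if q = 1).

C = (65/12, -71/12)
D = (2, -9)

1. C_x = 65/12  [line 7/4·x + -13/4·y + -689/24 = 0 ∩ |CF|² = 9049/72]
2. C_y = -71/12  [line 7/4·x + -13/4·y + -689/24 = 0 ∩ |CF|² = 9049/72]
   → C = (65/12, -71/12)
3. D_x = 2  [DF · CA = -29/2 ∩ 2·signedArea(CAD) = 33/4]
4. D_y = -9  [DF · CA = -29/2 ∩ 2·signedArea(CAD) = 33/4]
   → D = (2, -9)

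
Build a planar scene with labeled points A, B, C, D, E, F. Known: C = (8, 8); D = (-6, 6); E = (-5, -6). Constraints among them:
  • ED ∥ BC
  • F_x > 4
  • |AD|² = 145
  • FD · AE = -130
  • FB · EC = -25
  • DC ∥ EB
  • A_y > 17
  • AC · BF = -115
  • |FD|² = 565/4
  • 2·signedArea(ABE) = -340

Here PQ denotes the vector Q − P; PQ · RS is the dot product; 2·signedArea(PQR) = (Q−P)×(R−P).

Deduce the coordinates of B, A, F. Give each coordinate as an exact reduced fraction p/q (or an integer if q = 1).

1. B_x = 9  [ED ∥ BC ∩ DC ∥ EB]
2. B_y = -4  [ED ∥ BC ∩ DC ∥ EB]
   → B = (9, -4)
3. F_x = 5  [line -13·x + -14·y + 86 = 0 ∩ |FD|² = 565/4]
4. F_y = 3/2  [line -13·x + -14·y + 86 = 0 ∩ |FD|² = 565/4]
   → F = (5, 3/2)
5. A_x = -7  [2·signedArea(ABE) = -340 ∩ FD · AE = -130]
6. A_y = 18  [2·signedArea(ABE) = -340 ∩ FD · AE = -130]
   → A = (-7, 18)

A = (-7, 18)
B = (9, -4)
F = (5, 3/2)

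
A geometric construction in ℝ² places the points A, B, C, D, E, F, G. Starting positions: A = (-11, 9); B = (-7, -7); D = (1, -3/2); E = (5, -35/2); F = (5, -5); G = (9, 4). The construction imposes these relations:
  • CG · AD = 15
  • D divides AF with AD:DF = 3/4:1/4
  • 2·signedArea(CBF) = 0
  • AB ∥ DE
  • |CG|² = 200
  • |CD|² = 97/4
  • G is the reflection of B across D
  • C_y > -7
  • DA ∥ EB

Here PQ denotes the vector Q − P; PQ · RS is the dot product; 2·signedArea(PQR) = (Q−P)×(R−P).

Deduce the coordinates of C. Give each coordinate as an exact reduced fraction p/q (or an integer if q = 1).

C = (-1, -6)

1. C_x = -1  [2·signedArea(CBF) = 0 ∩ CG · AD = 15]
2. C_y = -6  [2·signedArea(CBF) = 0 ∩ CG · AD = 15]
   → C = (-1, -6)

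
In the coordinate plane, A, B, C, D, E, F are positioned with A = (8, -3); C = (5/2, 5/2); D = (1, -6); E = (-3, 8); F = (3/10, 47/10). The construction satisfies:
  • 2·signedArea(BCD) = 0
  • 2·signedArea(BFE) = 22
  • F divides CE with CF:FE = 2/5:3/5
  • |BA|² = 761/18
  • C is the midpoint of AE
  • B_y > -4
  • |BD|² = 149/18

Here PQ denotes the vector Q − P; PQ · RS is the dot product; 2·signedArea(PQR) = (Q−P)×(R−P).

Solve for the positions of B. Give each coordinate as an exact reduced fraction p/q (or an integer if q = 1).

1. B_x = 3/2  [2·signedArea(BCD) = 0 ∩ 2·signedArea(BFE) = 22]
2. B_y = -19/6  [2·signedArea(BCD) = 0 ∩ 2·signedArea(BFE) = 22]
   → B = (3/2, -19/6)

B = (3/2, -19/6)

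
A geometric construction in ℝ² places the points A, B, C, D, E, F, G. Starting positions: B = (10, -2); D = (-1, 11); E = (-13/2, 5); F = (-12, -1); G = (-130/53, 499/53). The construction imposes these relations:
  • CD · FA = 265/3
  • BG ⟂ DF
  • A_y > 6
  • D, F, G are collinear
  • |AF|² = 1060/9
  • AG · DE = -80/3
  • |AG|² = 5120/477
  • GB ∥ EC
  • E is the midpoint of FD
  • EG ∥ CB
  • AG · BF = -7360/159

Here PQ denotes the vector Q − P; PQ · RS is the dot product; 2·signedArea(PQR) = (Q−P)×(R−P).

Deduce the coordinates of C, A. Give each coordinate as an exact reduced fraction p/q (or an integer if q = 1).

A = (-14/3, 7)
C = (631/106, -340/53)

1. C_x = 631/106  [EG ∥ CB ∩ GB ∥ EC]
2. C_y = -340/53  [EG ∥ CB ∩ GB ∥ EC]
   → C = (631/106, -340/53)
3. A_x = -14/3  [AG · BF = -7360/159 ∩ CD · FA = 265/3]
4. A_y = 7  [AG · BF = -7360/159 ∩ CD · FA = 265/3]
   → A = (-14/3, 7)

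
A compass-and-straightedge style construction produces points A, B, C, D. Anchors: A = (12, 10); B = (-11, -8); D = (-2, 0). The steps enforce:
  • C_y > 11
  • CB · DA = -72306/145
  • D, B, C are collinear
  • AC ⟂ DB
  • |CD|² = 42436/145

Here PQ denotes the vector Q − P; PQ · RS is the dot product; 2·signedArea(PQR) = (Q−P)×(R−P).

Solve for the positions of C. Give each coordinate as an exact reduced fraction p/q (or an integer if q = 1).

C = (1564/145, 1648/145)

1. C_x = 1564/145  [D, B, C are collinear ∩ AC ⟂ DB]
2. C_y = 1648/145  [D, B, C are collinear ∩ AC ⟂ DB]
   → C = (1564/145, 1648/145)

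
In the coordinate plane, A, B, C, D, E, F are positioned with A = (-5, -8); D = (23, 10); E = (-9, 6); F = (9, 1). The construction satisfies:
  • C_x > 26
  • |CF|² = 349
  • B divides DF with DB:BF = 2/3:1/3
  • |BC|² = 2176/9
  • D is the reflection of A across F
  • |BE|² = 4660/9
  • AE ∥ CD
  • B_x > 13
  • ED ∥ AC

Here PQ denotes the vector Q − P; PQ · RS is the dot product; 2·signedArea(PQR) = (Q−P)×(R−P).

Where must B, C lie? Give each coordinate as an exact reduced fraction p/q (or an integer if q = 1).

1. B_x = 41/3  [B divides DF with DB:BF = 2/3:1/3]
2. B_y = 4  [B divides DF with DB:BF = 2/3:1/3]
   → B = (41/3, 4)
3. C_x = 27  [AE ∥ CD ∩ ED ∥ AC]
4. C_y = -4  [AE ∥ CD ∩ ED ∥ AC]
   → C = (27, -4)

B = (41/3, 4)
C = (27, -4)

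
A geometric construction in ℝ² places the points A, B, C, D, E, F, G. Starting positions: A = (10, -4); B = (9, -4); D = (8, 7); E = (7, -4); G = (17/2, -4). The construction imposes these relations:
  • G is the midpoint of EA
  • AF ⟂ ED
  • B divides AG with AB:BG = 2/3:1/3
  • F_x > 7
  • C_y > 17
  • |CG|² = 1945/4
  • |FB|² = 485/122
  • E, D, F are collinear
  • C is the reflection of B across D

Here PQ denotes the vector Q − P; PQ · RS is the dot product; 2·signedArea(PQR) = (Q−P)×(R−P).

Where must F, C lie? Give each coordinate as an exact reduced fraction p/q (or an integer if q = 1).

C = (7, 18)
F = (857/122, -455/122)

1. F_x = 857/122  [E, D, F are collinear ∩ AF ⟂ ED]
2. F_y = -455/122  [E, D, F are collinear ∩ AF ⟂ ED]
   → F = (857/122, -455/122)
3. C_x = 7  [C is the reflection of B across D]
4. C_y = 18  [C is the reflection of B across D]
   → C = (7, 18)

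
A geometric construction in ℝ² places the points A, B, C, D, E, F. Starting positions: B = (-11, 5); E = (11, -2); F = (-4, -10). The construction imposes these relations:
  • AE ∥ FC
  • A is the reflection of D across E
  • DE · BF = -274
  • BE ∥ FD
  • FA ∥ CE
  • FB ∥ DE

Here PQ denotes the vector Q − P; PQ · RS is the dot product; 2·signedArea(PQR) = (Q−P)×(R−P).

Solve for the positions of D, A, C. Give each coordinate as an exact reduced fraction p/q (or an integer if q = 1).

1. D_x = 18  [FB ∥ DE ∩ BE ∥ FD]
2. D_y = -17  [FB ∥ DE ∩ BE ∥ FD]
   → D = (18, -17)
3. A_x = 4  [A is the reflection of D across E]
4. A_y = 13  [A is the reflection of D across E]
   → A = (4, 13)
5. C_x = 3  [FA ∥ CE ∩ AE ∥ FC]
6. C_y = -25  [FA ∥ CE ∩ AE ∥ FC]
   → C = (3, -25)

A = (4, 13)
C = (3, -25)
D = (18, -17)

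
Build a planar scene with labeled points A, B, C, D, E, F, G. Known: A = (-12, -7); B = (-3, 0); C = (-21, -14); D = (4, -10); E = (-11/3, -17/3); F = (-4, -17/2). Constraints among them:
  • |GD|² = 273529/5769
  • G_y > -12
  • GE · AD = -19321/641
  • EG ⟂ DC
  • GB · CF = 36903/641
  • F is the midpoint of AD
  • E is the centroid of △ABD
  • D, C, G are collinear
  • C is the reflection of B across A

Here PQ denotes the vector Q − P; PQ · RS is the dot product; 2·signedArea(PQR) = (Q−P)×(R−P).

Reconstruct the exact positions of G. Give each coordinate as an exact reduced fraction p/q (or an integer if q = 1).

1. G_x = -5383/1923  [D, C, G are collinear ∩ EG ⟂ DC]
2. G_y = -21322/1923  [D, C, G are collinear ∩ EG ⟂ DC]
   → G = (-5383/1923, -21322/1923)

G = (-5383/1923, -21322/1923)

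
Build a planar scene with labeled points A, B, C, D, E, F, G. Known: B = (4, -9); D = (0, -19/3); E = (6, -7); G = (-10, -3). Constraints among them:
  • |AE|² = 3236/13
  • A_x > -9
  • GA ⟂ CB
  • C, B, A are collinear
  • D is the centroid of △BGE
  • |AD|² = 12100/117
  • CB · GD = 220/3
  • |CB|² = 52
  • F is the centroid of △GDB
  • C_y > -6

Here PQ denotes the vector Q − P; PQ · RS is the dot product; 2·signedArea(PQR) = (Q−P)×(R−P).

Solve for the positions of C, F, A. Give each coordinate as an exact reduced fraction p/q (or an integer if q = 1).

A = (-110/13, -9/13)
C = (-2, -5)
F = (-2, -55/9)

1. C_x = -2  [line -10·x + 10/3·y + -10/3 = 0 ∩ |CB|² = 52]
2. C_y = -5  [line -10·x + 10/3·y + -10/3 = 0 ∩ |CB|² = 52]
   → C = (-2, -5)
3. F_x = -2  [F is the centroid of △GDB]
4. F_y = -55/9  [F is the centroid of △GDB]
   → F = (-2, -55/9)
5. A_x = -110/13  [C, B, A are collinear ∩ GA ⟂ CB]
6. A_y = -9/13  [C, B, A are collinear ∩ GA ⟂ CB]
   → A = (-110/13, -9/13)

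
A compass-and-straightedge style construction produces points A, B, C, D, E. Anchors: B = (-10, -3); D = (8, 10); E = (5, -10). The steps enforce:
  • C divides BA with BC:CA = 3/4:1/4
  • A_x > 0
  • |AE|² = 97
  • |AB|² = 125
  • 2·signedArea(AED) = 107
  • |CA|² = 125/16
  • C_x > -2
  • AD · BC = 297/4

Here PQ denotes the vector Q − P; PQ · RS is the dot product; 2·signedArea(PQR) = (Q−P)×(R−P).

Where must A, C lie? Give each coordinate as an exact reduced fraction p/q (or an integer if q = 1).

1. A_x = 1  [line -20·x + 3·y + 23 = 0 ∩ |AB|² = 125]
2. A_y = -1  [line -20·x + 3·y + 23 = 0 ∩ |AB|² = 125]
   → A = (1, -1)
3. C_x = -7/4  [C divides BA with BC:CA = 3/4:1/4]
4. C_y = -3/2  [C divides BA with BC:CA = 3/4:1/4]
   → C = (-7/4, -3/2)

A = (1, -1)
C = (-7/4, -3/2)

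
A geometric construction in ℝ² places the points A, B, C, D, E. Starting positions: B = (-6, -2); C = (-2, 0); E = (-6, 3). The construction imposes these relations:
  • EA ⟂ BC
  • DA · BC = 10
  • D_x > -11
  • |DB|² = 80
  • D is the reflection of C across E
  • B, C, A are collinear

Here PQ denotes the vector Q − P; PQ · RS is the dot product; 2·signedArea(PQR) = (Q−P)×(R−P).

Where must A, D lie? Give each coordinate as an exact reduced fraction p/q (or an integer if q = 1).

1. A_x = -4  [B, C, A are collinear ∩ EA ⟂ BC]
2. A_y = -1  [B, C, A are collinear ∩ EA ⟂ BC]
   → A = (-4, -1)
3. D_x = -10  [D is the reflection of C across E]
4. D_y = 6  [D is the reflection of C across E]
   → D = (-10, 6)

A = (-4, -1)
D = (-10, 6)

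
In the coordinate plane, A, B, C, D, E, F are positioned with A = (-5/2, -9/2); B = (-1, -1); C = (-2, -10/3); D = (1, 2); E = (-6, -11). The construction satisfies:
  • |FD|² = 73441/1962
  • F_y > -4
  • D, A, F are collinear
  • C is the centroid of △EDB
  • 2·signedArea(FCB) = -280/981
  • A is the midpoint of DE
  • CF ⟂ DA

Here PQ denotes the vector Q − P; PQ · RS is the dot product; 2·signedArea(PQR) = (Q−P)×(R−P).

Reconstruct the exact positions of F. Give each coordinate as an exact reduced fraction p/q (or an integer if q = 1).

F = (-1243/654, -2215/654)

1. F_x = -1243/654  [D, A, F are collinear ∩ CF ⟂ DA]
2. F_y = -2215/654  [D, A, F are collinear ∩ CF ⟂ DA]
   → F = (-1243/654, -2215/654)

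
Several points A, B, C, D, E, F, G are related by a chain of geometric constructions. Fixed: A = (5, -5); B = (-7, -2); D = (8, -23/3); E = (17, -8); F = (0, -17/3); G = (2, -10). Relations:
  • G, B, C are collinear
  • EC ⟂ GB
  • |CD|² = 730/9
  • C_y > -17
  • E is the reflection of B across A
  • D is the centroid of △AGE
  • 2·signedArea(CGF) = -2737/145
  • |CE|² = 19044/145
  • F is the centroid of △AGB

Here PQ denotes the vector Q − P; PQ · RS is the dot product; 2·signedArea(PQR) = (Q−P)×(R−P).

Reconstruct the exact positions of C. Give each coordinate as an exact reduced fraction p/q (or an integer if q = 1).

1. C_x = 1361/145  [G, B, C are collinear ∩ EC ⟂ GB]
2. C_y = -2402/145  [G, B, C are collinear ∩ EC ⟂ GB]
   → C = (1361/145, -2402/145)

C = (1361/145, -2402/145)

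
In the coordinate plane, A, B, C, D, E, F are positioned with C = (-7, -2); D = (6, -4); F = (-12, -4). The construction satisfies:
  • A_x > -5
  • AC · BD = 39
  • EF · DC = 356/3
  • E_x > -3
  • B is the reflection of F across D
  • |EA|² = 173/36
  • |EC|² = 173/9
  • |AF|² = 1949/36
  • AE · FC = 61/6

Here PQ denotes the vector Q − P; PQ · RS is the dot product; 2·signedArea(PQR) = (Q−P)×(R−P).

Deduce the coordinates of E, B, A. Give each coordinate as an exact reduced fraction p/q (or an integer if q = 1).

A = (-29/6, -7/3)
B = (24, -4)
E = (-8/3, -8/3)

1. E_x = -8/3  [line 13·x + -2·y + 88/3 = 0 ∩ |EC|² = 173/9]
2. E_y = -8/3  [line 13·x + -2·y + 88/3 = 0 ∩ |EC|² = 173/9]
   → E = (-8/3, -8/3)
3. B_x = 24  [B is the reflection of F across D]
4. B_y = -4  [B is the reflection of F across D]
   → B = (24, -4)
5. A_x = -29/6  [AE · FC = 61/6 ∩ AC · BD = 39]
6. A_y = -7/3  [AE · FC = 61/6 ∩ AC · BD = 39]
   → A = (-29/6, -7/3)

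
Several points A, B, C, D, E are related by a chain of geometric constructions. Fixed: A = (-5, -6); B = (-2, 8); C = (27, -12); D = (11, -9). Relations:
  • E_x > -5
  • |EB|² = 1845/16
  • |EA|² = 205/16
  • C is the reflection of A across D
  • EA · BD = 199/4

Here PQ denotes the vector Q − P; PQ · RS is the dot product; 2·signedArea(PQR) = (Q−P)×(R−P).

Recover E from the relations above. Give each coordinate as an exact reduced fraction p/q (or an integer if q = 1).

1. E_x = -17/4  [line -13·x + 17·y + -51/4 = 0 ∩ |EA|² = 205/16]
2. E_y = -5/2  [line -13·x + 17·y + -51/4 = 0 ∩ |EA|² = 205/16]
   → E = (-17/4, -5/2)

E = (-17/4, -5/2)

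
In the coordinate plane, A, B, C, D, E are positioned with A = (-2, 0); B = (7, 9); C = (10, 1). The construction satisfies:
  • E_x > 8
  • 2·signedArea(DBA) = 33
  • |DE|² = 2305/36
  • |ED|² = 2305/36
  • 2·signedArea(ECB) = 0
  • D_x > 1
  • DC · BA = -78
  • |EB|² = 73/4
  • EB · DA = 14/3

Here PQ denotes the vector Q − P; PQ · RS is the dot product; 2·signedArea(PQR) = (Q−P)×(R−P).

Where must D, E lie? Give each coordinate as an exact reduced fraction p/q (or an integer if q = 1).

D = (2, 1/3)
E = (17/2, 5)

1. D_x = 2  [2·signedArea(DBA) = 33 ∩ DC · BA = -78]
2. D_y = 1/3  [2·signedArea(DBA) = 33 ∩ DC · BA = -78]
   → D = (2, 1/3)
3. E_x = 17/2  [2·signedArea(ECB) = 0 ∩ EB · DA = 14/3]
4. E_y = 5  [2·signedArea(ECB) = 0 ∩ EB · DA = 14/3]
   → E = (17/2, 5)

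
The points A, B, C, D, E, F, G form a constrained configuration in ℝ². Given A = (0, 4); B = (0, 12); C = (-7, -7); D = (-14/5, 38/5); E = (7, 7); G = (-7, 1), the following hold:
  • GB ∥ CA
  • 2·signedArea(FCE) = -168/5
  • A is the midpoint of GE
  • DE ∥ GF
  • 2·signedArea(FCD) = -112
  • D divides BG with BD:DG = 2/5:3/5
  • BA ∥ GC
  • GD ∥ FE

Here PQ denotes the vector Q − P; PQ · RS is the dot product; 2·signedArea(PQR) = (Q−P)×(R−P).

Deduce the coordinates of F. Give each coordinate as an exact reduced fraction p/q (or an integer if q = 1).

1. F_x = 14/5  [GD ∥ FE ∩ DE ∥ GF]
2. F_y = 2/5  [GD ∥ FE ∩ DE ∥ GF]
   → F = (14/5, 2/5)

F = (14/5, 2/5)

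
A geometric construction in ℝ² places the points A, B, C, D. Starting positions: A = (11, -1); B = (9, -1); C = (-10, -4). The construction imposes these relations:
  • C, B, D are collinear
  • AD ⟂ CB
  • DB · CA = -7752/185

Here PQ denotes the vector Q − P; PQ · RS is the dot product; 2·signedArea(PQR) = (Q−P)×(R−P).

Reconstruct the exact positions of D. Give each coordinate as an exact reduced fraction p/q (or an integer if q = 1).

1. D_x = 2026/185  [C, B, D are collinear ∩ AD ⟂ CB]
2. D_y = -128/185  [C, B, D are collinear ∩ AD ⟂ CB]
   → D = (2026/185, -128/185)

D = (2026/185, -128/185)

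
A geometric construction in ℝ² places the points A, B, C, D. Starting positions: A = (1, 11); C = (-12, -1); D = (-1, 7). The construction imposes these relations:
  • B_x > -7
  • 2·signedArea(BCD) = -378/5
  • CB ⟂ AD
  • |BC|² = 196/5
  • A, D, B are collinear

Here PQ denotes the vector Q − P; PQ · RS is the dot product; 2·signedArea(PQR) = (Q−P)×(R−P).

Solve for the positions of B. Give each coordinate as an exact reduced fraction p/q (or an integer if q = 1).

1. B_x = -32/5  [A, D, B are collinear ∩ CB ⟂ AD]
2. B_y = -19/5  [A, D, B are collinear ∩ CB ⟂ AD]
   → B = (-32/5, -19/5)

B = (-32/5, -19/5)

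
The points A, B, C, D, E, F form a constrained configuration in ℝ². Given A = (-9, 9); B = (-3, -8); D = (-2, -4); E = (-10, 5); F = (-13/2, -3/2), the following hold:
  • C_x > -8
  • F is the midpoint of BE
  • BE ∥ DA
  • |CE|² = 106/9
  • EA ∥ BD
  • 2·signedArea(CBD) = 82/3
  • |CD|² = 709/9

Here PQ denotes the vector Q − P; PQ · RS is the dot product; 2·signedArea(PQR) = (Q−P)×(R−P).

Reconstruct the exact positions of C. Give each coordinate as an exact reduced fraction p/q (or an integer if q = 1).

C = (-7, 10/3)

1. C_x = -7  [line -4·x + 1·y + -94/3 = 0 ∩ |CD|² = 709/9]
2. C_y = 10/3  [line -4·x + 1·y + -94/3 = 0 ∩ |CD|² = 709/9]
   → C = (-7, 10/3)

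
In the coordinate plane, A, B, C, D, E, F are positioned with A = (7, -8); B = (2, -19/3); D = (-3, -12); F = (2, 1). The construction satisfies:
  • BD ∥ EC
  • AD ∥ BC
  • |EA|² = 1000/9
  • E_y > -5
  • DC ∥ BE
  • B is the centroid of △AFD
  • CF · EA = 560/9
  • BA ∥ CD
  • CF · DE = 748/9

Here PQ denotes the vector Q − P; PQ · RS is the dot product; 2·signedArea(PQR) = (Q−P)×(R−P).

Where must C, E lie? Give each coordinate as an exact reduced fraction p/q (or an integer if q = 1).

C = (-8, -31/3)
E = (-3, -14/3)

1. C_x = -8  [BA ∥ CD ∩ AD ∥ BC]
2. C_y = -31/3  [BA ∥ CD ∩ AD ∥ BC]
   → C = (-8, -31/3)
3. E_x = -3  [BD ∥ EC ∩ DC ∥ BE]
4. E_y = -14/3  [BD ∥ EC ∩ DC ∥ BE]
   → E = (-3, -14/3)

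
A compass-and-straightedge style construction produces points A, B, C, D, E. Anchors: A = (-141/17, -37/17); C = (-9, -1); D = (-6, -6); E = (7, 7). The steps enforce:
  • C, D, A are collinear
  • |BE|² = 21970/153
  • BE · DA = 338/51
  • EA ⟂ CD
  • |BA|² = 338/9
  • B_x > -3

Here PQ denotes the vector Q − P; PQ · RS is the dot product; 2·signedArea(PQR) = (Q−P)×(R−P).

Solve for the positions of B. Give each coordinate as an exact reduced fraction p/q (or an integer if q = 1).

1. B_x = -124/51  [line 39/17·x + -65/17·y + 208/51 = 0 ∩ |BA|² = 338/9]
2. B_y = -20/51  [line 39/17·x + -65/17·y + 208/51 = 0 ∩ |BA|² = 338/9]
   → B = (-124/51, -20/51)

B = (-124/51, -20/51)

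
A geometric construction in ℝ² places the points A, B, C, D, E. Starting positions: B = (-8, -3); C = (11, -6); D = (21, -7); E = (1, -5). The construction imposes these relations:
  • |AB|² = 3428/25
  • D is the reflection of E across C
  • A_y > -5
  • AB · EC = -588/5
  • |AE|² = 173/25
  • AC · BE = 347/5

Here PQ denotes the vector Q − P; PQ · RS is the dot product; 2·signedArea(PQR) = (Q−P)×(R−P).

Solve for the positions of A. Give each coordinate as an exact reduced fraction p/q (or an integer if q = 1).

A = (18/5, -23/5)

1. A_x = 18/5  [AB · EC = -588/5 ∩ AC · BE = 347/5]
2. A_y = -23/5  [AB · EC = -588/5 ∩ AC · BE = 347/5]
   → A = (18/5, -23/5)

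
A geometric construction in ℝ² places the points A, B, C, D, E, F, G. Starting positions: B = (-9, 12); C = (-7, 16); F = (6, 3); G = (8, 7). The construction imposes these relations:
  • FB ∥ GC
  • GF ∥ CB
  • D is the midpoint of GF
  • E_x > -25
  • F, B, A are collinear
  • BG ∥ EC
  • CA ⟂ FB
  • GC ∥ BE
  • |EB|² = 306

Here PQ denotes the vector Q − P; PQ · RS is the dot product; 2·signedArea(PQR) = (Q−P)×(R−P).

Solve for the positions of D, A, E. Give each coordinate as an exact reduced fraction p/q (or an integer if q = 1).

A = (-158/17, 207/17)
D = (7, 5)
E = (-24, 21)

1. D_x = 7  [D is the midpoint of GF]
2. D_y = 5  [D is the midpoint of GF]
   → D = (7, 5)
3. A_x = -158/17  [F, B, A are collinear ∩ CA ⟂ FB]
4. A_y = 207/17  [F, B, A are collinear ∩ CA ⟂ FB]
   → A = (-158/17, 207/17)
5. E_x = -24  [BG ∥ EC ∩ GC ∥ BE]
6. E_y = 21  [BG ∥ EC ∩ GC ∥ BE]
   → E = (-24, 21)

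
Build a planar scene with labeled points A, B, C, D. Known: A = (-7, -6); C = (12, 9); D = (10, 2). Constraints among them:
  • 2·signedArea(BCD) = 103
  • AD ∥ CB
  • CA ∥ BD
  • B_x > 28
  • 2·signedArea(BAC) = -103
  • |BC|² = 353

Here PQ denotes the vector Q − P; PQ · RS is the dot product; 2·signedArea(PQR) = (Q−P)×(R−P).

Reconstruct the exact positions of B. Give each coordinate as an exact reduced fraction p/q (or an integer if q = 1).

B = (29, 17)

1. B_x = 29  [CA ∥ BD ∩ AD ∥ CB]
2. B_y = 17  [CA ∥ BD ∩ AD ∥ CB]
   → B = (29, 17)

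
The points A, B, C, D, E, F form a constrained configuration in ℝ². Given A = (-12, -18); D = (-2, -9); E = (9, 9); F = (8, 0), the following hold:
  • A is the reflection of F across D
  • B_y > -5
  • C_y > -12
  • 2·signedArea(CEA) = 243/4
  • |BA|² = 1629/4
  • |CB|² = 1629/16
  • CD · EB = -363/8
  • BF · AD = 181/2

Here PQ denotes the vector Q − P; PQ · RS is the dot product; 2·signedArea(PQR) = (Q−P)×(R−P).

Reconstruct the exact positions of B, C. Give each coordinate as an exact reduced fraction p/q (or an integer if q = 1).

B = (3, -9/2)
C = (-9/2, -45/4)

1. B_x = 3  [line -10·x + -9·y + -21/2 = 0 ∩ |BA|² = 1629/4]
2. B_y = -9/2  [line -10·x + -9·y + -21/2 = 0 ∩ |BA|² = 1629/4]
   → B = (3, -9/2)
3. C_x = -9/2  [2·signedArea(CEA) = 243/4 ∩ CD · EB = -363/8]
4. C_y = -45/4  [2·signedArea(CEA) = 243/4 ∩ CD · EB = -363/8]
   → C = (-9/2, -45/4)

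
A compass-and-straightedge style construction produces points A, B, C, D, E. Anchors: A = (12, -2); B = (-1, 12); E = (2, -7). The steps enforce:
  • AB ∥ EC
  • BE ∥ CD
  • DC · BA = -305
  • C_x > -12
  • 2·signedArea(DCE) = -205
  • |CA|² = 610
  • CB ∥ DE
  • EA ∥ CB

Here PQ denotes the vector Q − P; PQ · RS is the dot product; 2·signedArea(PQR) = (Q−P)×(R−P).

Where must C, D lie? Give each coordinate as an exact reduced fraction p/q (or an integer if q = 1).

1. C_x = -11  [EA ∥ CB ∩ AB ∥ EC]
2. C_y = 7  [EA ∥ CB ∩ AB ∥ EC]
   → C = (-11, 7)
3. D_x = -8  [CB ∥ DE ∩ BE ∥ CD]
4. D_y = -12  [CB ∥ DE ∩ BE ∥ CD]
   → D = (-8, -12)

C = (-11, 7)
D = (-8, -12)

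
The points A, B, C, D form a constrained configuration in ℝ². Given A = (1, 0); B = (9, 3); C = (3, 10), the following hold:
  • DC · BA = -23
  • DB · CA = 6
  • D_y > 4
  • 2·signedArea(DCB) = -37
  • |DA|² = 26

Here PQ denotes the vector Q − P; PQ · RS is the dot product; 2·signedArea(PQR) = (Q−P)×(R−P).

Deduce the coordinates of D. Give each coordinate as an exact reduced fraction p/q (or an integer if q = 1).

D = (2, 5)

1. D_x = 2  [2·signedArea(DCB) = -37 ∩ DB · CA = 6]
2. D_y = 5  [2·signedArea(DCB) = -37 ∩ DB · CA = 6]
   → D = (2, 5)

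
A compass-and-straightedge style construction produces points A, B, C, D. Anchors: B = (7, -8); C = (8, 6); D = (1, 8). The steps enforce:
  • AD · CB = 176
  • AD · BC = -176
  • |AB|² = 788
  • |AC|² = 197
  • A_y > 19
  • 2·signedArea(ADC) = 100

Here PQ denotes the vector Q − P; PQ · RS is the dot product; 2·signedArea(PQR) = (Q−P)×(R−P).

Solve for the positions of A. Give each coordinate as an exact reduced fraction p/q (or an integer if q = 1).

A = (9, 20)

1. A_x = 9  [2·signedArea(ADC) = 100 ∩ AD · CB = 176]
2. A_y = 20  [2·signedArea(ADC) = 100 ∩ AD · CB = 176]
   → A = (9, 20)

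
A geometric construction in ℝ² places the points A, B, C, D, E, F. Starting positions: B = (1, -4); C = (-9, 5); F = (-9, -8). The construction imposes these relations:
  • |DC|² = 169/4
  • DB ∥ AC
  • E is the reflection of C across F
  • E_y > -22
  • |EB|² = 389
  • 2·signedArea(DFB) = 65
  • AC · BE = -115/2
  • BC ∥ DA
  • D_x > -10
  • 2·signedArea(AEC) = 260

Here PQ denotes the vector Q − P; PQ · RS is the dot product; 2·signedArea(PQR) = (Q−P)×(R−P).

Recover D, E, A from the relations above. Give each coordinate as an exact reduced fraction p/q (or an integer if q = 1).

1. E_x = -9  [E is the reflection of C across F]
2. E_y = -21  [E is the reflection of C across F]
   → E = (-9, -21)
3. A_x = -19  [AC · BE = -115/2 ∩ 2·signedArea(AEC) = 260]
4. A_y = 15/2  [AC · BE = -115/2 ∩ 2·signedArea(AEC) = 260]
   → A = (-19, 15/2)
5. D_x = -9  [2·signedArea(DFB) = 65 ∩ DB ∥ AC]
6. D_y = -3/2  [2·signedArea(DFB) = 65 ∩ DB ∥ AC]
   → D = (-9, -3/2)

A = (-19, 15/2)
D = (-9, -3/2)
E = (-9, -21)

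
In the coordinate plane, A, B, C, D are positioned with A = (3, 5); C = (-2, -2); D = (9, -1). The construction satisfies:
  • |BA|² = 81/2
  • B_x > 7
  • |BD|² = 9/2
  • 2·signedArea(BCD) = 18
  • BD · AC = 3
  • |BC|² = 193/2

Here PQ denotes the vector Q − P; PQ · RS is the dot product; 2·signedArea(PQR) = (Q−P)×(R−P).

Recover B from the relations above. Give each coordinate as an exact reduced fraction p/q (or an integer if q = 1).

B = (15/2, 1/2)

1. B_x = 15/2  [2·signedArea(BCD) = 18 ∩ BD · AC = 3]
2. B_y = 1/2  [2·signedArea(BCD) = 18 ∩ BD · AC = 3]
   → B = (15/2, 1/2)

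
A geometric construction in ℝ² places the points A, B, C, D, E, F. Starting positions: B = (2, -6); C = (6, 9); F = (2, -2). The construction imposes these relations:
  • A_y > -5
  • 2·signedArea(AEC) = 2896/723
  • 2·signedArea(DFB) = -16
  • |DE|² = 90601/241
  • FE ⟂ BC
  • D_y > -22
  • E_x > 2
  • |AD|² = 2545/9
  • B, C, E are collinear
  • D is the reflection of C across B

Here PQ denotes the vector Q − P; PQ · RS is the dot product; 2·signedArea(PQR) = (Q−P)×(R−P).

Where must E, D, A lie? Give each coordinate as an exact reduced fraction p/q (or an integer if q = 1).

A = (2, -14/3)
D = (-2, -21)
E = (722/241, -546/241)

1. E_x = 722/241  [B, C, E are collinear ∩ FE ⟂ BC]
2. E_y = -546/241  [B, C, E are collinear ∩ FE ⟂ BC]
   → E = (722/241, -546/241)
3. D_x = -2  [D is the reflection of C across B]
4. D_y = -21  [D is the reflection of C across B]
   → D = (-2, -21)
5. A_x = 2  [line -2715/241·x + 724/241·y + 26426/723 = 0 ∩ |AD|² = 2545/9]
6. A_y = -14/3  [line -2715/241·x + 724/241·y + 26426/723 = 0 ∩ |AD|² = 2545/9]
   → A = (2, -14/3)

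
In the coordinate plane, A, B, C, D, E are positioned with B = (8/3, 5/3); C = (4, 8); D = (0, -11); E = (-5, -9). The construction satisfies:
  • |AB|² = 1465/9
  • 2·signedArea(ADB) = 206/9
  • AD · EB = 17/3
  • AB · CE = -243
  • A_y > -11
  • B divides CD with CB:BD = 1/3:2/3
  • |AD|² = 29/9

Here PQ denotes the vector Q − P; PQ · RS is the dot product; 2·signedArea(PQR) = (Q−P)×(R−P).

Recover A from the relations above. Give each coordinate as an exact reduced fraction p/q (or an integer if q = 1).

A = (-5/3, -31/3)

1. A_x = -5/3  [2·signedArea(ADB) = 206/9 ∩ AB · CE = -243]
2. A_y = -31/3  [2·signedArea(ADB) = 206/9 ∩ AB · CE = -243]
   → A = (-5/3, -31/3)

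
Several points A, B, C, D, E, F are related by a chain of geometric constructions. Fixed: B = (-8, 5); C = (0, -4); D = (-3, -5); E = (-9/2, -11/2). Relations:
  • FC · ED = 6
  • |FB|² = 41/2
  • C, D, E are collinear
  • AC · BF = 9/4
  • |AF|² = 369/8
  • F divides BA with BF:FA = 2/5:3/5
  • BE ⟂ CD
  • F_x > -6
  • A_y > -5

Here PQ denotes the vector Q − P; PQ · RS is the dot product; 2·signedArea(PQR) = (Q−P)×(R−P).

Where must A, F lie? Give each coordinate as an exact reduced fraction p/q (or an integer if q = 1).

1. F_x = -57/10  [line -3/2·x + -1/2·y + -8 = 0 ∩ |FB|² = 41/2]
2. F_y = 11/10  [line -3/2·x + -1/2·y + -8 = 0 ∩ |FB|² = 41/2]
   → F = (-57/10, 11/10)
3. A_x = -9/4  [AC · BF = 9/4 ∩ F divides BA with BF:FA = 2/5:3/5]
4. A_y = -19/4  [AC · BF = 9/4 ∩ F divides BA with BF:FA = 2/5:3/5]
   → A = (-9/4, -19/4)

A = (-9/4, -19/4)
F = (-57/10, 11/10)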